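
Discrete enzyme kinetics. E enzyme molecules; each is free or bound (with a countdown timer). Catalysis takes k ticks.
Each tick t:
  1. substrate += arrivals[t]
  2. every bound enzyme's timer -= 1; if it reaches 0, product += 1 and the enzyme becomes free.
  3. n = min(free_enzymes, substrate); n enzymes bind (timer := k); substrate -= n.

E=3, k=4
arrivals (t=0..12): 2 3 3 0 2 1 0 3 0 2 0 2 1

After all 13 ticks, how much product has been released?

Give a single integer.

t=0: arr=2 -> substrate=0 bound=2 product=0
t=1: arr=3 -> substrate=2 bound=3 product=0
t=2: arr=3 -> substrate=5 bound=3 product=0
t=3: arr=0 -> substrate=5 bound=3 product=0
t=4: arr=2 -> substrate=5 bound=3 product=2
t=5: arr=1 -> substrate=5 bound=3 product=3
t=6: arr=0 -> substrate=5 bound=3 product=3
t=7: arr=3 -> substrate=8 bound=3 product=3
t=8: arr=0 -> substrate=6 bound=3 product=5
t=9: arr=2 -> substrate=7 bound=3 product=6
t=10: arr=0 -> substrate=7 bound=3 product=6
t=11: arr=2 -> substrate=9 bound=3 product=6
t=12: arr=1 -> substrate=8 bound=3 product=8

Answer: 8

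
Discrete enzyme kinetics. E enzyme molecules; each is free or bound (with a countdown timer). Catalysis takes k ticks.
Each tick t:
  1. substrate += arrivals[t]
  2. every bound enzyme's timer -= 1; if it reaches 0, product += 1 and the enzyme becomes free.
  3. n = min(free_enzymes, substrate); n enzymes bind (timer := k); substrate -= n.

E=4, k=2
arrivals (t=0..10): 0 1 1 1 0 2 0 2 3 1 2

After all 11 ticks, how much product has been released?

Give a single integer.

Answer: 9

Derivation:
t=0: arr=0 -> substrate=0 bound=0 product=0
t=1: arr=1 -> substrate=0 bound=1 product=0
t=2: arr=1 -> substrate=0 bound=2 product=0
t=3: arr=1 -> substrate=0 bound=2 product=1
t=4: arr=0 -> substrate=0 bound=1 product=2
t=5: arr=2 -> substrate=0 bound=2 product=3
t=6: arr=0 -> substrate=0 bound=2 product=3
t=7: arr=2 -> substrate=0 bound=2 product=5
t=8: arr=3 -> substrate=1 bound=4 product=5
t=9: arr=1 -> substrate=0 bound=4 product=7
t=10: arr=2 -> substrate=0 bound=4 product=9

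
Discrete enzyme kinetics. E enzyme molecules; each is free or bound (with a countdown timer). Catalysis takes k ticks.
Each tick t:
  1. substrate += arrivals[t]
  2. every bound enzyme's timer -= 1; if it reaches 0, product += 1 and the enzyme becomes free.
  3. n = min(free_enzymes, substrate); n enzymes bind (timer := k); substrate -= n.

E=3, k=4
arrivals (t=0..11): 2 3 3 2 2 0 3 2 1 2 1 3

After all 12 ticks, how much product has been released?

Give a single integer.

t=0: arr=2 -> substrate=0 bound=2 product=0
t=1: arr=3 -> substrate=2 bound=3 product=0
t=2: arr=3 -> substrate=5 bound=3 product=0
t=3: arr=2 -> substrate=7 bound=3 product=0
t=4: arr=2 -> substrate=7 bound=3 product=2
t=5: arr=0 -> substrate=6 bound=3 product=3
t=6: arr=3 -> substrate=9 bound=3 product=3
t=7: arr=2 -> substrate=11 bound=3 product=3
t=8: arr=1 -> substrate=10 bound=3 product=5
t=9: arr=2 -> substrate=11 bound=3 product=6
t=10: arr=1 -> substrate=12 bound=3 product=6
t=11: arr=3 -> substrate=15 bound=3 product=6

Answer: 6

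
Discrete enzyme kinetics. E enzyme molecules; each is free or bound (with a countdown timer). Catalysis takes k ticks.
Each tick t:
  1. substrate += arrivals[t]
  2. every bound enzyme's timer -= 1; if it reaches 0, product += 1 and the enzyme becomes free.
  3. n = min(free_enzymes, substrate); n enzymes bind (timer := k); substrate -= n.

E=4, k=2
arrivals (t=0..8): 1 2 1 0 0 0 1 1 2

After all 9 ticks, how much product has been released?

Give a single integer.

t=0: arr=1 -> substrate=0 bound=1 product=0
t=1: arr=2 -> substrate=0 bound=3 product=0
t=2: arr=1 -> substrate=0 bound=3 product=1
t=3: arr=0 -> substrate=0 bound=1 product=3
t=4: arr=0 -> substrate=0 bound=0 product=4
t=5: arr=0 -> substrate=0 bound=0 product=4
t=6: arr=1 -> substrate=0 bound=1 product=4
t=7: arr=1 -> substrate=0 bound=2 product=4
t=8: arr=2 -> substrate=0 bound=3 product=5

Answer: 5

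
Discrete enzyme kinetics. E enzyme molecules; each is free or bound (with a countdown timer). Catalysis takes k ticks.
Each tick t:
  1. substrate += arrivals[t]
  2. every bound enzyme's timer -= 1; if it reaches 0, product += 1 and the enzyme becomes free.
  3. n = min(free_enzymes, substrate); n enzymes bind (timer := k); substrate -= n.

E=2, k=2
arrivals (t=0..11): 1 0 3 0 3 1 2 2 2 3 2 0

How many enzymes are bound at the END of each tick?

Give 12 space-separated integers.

t=0: arr=1 -> substrate=0 bound=1 product=0
t=1: arr=0 -> substrate=0 bound=1 product=0
t=2: arr=3 -> substrate=1 bound=2 product=1
t=3: arr=0 -> substrate=1 bound=2 product=1
t=4: arr=3 -> substrate=2 bound=2 product=3
t=5: arr=1 -> substrate=3 bound=2 product=3
t=6: arr=2 -> substrate=3 bound=2 product=5
t=7: arr=2 -> substrate=5 bound=2 product=5
t=8: arr=2 -> substrate=5 bound=2 product=7
t=9: arr=3 -> substrate=8 bound=2 product=7
t=10: arr=2 -> substrate=8 bound=2 product=9
t=11: arr=0 -> substrate=8 bound=2 product=9

Answer: 1 1 2 2 2 2 2 2 2 2 2 2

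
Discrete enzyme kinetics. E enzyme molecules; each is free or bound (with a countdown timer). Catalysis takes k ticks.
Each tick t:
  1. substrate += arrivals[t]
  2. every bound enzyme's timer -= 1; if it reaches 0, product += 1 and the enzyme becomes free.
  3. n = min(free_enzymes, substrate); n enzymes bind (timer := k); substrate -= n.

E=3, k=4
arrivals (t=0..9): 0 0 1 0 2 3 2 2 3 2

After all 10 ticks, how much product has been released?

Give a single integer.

Answer: 3

Derivation:
t=0: arr=0 -> substrate=0 bound=0 product=0
t=1: arr=0 -> substrate=0 bound=0 product=0
t=2: arr=1 -> substrate=0 bound=1 product=0
t=3: arr=0 -> substrate=0 bound=1 product=0
t=4: arr=2 -> substrate=0 bound=3 product=0
t=5: arr=3 -> substrate=3 bound=3 product=0
t=6: arr=2 -> substrate=4 bound=3 product=1
t=7: arr=2 -> substrate=6 bound=3 product=1
t=8: arr=3 -> substrate=7 bound=3 product=3
t=9: arr=2 -> substrate=9 bound=3 product=3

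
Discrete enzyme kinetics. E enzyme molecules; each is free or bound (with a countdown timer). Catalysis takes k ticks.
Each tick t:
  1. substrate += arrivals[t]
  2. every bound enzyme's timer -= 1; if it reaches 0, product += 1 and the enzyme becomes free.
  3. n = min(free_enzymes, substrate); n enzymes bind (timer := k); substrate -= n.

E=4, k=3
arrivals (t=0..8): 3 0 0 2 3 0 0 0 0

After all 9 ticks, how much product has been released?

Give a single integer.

Answer: 7

Derivation:
t=0: arr=3 -> substrate=0 bound=3 product=0
t=1: arr=0 -> substrate=0 bound=3 product=0
t=2: arr=0 -> substrate=0 bound=3 product=0
t=3: arr=2 -> substrate=0 bound=2 product=3
t=4: arr=3 -> substrate=1 bound=4 product=3
t=5: arr=0 -> substrate=1 bound=4 product=3
t=6: arr=0 -> substrate=0 bound=3 product=5
t=7: arr=0 -> substrate=0 bound=1 product=7
t=8: arr=0 -> substrate=0 bound=1 product=7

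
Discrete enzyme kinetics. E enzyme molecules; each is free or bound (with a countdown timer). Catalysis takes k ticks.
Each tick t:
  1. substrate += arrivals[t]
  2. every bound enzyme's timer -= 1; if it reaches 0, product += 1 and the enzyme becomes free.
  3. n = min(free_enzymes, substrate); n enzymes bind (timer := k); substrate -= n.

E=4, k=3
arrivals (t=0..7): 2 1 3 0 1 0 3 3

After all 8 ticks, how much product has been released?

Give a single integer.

Answer: 7

Derivation:
t=0: arr=2 -> substrate=0 bound=2 product=0
t=1: arr=1 -> substrate=0 bound=3 product=0
t=2: arr=3 -> substrate=2 bound=4 product=0
t=3: arr=0 -> substrate=0 bound=4 product=2
t=4: arr=1 -> substrate=0 bound=4 product=3
t=5: arr=0 -> substrate=0 bound=3 product=4
t=6: arr=3 -> substrate=0 bound=4 product=6
t=7: arr=3 -> substrate=2 bound=4 product=7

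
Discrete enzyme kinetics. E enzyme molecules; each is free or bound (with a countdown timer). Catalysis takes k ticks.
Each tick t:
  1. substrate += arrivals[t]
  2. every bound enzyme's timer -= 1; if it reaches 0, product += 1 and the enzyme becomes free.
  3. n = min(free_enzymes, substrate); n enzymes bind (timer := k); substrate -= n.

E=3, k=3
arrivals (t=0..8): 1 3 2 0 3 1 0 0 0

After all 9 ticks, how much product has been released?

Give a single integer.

t=0: arr=1 -> substrate=0 bound=1 product=0
t=1: arr=3 -> substrate=1 bound=3 product=0
t=2: arr=2 -> substrate=3 bound=3 product=0
t=3: arr=0 -> substrate=2 bound=3 product=1
t=4: arr=3 -> substrate=3 bound=3 product=3
t=5: arr=1 -> substrate=4 bound=3 product=3
t=6: arr=0 -> substrate=3 bound=3 product=4
t=7: arr=0 -> substrate=1 bound=3 product=6
t=8: arr=0 -> substrate=1 bound=3 product=6

Answer: 6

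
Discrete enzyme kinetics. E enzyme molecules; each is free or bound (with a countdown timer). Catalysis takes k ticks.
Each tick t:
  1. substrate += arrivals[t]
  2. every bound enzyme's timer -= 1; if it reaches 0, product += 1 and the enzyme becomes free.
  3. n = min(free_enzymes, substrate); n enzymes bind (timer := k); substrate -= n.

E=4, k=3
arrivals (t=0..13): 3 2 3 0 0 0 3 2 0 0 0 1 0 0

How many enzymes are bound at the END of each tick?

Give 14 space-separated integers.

Answer: 3 4 4 4 4 4 4 4 4 2 1 2 1 1

Derivation:
t=0: arr=3 -> substrate=0 bound=3 product=0
t=1: arr=2 -> substrate=1 bound=4 product=0
t=2: arr=3 -> substrate=4 bound=4 product=0
t=3: arr=0 -> substrate=1 bound=4 product=3
t=4: arr=0 -> substrate=0 bound=4 product=4
t=5: arr=0 -> substrate=0 bound=4 product=4
t=6: arr=3 -> substrate=0 bound=4 product=7
t=7: arr=2 -> substrate=1 bound=4 product=8
t=8: arr=0 -> substrate=1 bound=4 product=8
t=9: arr=0 -> substrate=0 bound=2 product=11
t=10: arr=0 -> substrate=0 bound=1 product=12
t=11: arr=1 -> substrate=0 bound=2 product=12
t=12: arr=0 -> substrate=0 bound=1 product=13
t=13: arr=0 -> substrate=0 bound=1 product=13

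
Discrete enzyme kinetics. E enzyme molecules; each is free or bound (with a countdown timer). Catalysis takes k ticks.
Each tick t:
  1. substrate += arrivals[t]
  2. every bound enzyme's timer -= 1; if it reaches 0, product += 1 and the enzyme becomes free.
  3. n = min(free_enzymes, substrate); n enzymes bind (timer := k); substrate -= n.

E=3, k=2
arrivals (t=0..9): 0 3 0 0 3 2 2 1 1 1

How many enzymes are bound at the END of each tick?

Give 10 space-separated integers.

Answer: 0 3 3 0 3 3 3 3 3 3

Derivation:
t=0: arr=0 -> substrate=0 bound=0 product=0
t=1: arr=3 -> substrate=0 bound=3 product=0
t=2: arr=0 -> substrate=0 bound=3 product=0
t=3: arr=0 -> substrate=0 bound=0 product=3
t=4: arr=3 -> substrate=0 bound=3 product=3
t=5: arr=2 -> substrate=2 bound=3 product=3
t=6: arr=2 -> substrate=1 bound=3 product=6
t=7: arr=1 -> substrate=2 bound=3 product=6
t=8: arr=1 -> substrate=0 bound=3 product=9
t=9: arr=1 -> substrate=1 bound=3 product=9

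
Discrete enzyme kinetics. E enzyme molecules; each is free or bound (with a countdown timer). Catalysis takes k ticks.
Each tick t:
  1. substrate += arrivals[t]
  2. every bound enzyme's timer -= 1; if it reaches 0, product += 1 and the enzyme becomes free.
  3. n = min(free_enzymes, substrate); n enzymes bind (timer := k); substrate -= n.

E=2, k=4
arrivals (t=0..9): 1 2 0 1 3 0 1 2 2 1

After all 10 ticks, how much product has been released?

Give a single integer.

t=0: arr=1 -> substrate=0 bound=1 product=0
t=1: arr=2 -> substrate=1 bound=2 product=0
t=2: arr=0 -> substrate=1 bound=2 product=0
t=3: arr=1 -> substrate=2 bound=2 product=0
t=4: arr=3 -> substrate=4 bound=2 product=1
t=5: arr=0 -> substrate=3 bound=2 product=2
t=6: arr=1 -> substrate=4 bound=2 product=2
t=7: arr=2 -> substrate=6 bound=2 product=2
t=8: arr=2 -> substrate=7 bound=2 product=3
t=9: arr=1 -> substrate=7 bound=2 product=4

Answer: 4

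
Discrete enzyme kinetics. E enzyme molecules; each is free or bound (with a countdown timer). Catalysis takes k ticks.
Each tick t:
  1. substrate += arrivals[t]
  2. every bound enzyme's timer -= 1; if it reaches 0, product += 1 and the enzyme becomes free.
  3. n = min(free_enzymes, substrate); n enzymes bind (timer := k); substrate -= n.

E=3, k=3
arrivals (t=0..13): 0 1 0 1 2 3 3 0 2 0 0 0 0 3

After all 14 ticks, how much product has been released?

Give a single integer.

Answer: 10

Derivation:
t=0: arr=0 -> substrate=0 bound=0 product=0
t=1: arr=1 -> substrate=0 bound=1 product=0
t=2: arr=0 -> substrate=0 bound=1 product=0
t=3: arr=1 -> substrate=0 bound=2 product=0
t=4: arr=2 -> substrate=0 bound=3 product=1
t=5: arr=3 -> substrate=3 bound=3 product=1
t=6: arr=3 -> substrate=5 bound=3 product=2
t=7: arr=0 -> substrate=3 bound=3 product=4
t=8: arr=2 -> substrate=5 bound=3 product=4
t=9: arr=0 -> substrate=4 bound=3 product=5
t=10: arr=0 -> substrate=2 bound=3 product=7
t=11: arr=0 -> substrate=2 bound=3 product=7
t=12: arr=0 -> substrate=1 bound=3 product=8
t=13: arr=3 -> substrate=2 bound=3 product=10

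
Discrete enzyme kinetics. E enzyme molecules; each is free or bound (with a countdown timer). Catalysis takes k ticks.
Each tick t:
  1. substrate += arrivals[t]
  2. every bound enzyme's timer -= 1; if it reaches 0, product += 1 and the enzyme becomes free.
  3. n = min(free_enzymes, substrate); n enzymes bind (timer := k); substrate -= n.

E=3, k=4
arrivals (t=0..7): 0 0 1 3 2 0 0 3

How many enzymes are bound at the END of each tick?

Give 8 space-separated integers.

t=0: arr=0 -> substrate=0 bound=0 product=0
t=1: arr=0 -> substrate=0 bound=0 product=0
t=2: arr=1 -> substrate=0 bound=1 product=0
t=3: arr=3 -> substrate=1 bound=3 product=0
t=4: arr=2 -> substrate=3 bound=3 product=0
t=5: arr=0 -> substrate=3 bound=3 product=0
t=6: arr=0 -> substrate=2 bound=3 product=1
t=7: arr=3 -> substrate=3 bound=3 product=3

Answer: 0 0 1 3 3 3 3 3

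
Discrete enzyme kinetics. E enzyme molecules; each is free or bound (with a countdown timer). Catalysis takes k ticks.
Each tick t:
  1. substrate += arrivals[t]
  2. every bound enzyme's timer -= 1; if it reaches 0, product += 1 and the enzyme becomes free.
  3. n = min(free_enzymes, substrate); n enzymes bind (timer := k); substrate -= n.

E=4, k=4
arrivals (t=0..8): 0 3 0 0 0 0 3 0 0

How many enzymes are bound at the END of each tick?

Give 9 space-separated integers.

Answer: 0 3 3 3 3 0 3 3 3

Derivation:
t=0: arr=0 -> substrate=0 bound=0 product=0
t=1: arr=3 -> substrate=0 bound=3 product=0
t=2: arr=0 -> substrate=0 bound=3 product=0
t=3: arr=0 -> substrate=0 bound=3 product=0
t=4: arr=0 -> substrate=0 bound=3 product=0
t=5: arr=0 -> substrate=0 bound=0 product=3
t=6: arr=3 -> substrate=0 bound=3 product=3
t=7: arr=0 -> substrate=0 bound=3 product=3
t=8: arr=0 -> substrate=0 bound=3 product=3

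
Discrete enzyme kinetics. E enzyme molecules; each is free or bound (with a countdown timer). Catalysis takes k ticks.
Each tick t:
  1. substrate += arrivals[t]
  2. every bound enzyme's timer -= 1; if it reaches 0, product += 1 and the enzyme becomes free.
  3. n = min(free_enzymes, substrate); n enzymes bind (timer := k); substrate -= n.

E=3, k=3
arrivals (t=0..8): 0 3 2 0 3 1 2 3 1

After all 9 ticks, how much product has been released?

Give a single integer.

t=0: arr=0 -> substrate=0 bound=0 product=0
t=1: arr=3 -> substrate=0 bound=3 product=0
t=2: arr=2 -> substrate=2 bound=3 product=0
t=3: arr=0 -> substrate=2 bound=3 product=0
t=4: arr=3 -> substrate=2 bound=3 product=3
t=5: arr=1 -> substrate=3 bound=3 product=3
t=6: arr=2 -> substrate=5 bound=3 product=3
t=7: arr=3 -> substrate=5 bound=3 product=6
t=8: arr=1 -> substrate=6 bound=3 product=6

Answer: 6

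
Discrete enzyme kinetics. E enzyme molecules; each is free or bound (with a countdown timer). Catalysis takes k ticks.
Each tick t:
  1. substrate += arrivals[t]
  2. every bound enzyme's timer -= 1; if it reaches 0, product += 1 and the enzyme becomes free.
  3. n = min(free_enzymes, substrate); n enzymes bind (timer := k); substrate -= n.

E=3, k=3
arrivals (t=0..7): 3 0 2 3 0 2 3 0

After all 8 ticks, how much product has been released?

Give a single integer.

t=0: arr=3 -> substrate=0 bound=3 product=0
t=1: arr=0 -> substrate=0 bound=3 product=0
t=2: arr=2 -> substrate=2 bound=3 product=0
t=3: arr=3 -> substrate=2 bound=3 product=3
t=4: arr=0 -> substrate=2 bound=3 product=3
t=5: arr=2 -> substrate=4 bound=3 product=3
t=6: arr=3 -> substrate=4 bound=3 product=6
t=7: arr=0 -> substrate=4 bound=3 product=6

Answer: 6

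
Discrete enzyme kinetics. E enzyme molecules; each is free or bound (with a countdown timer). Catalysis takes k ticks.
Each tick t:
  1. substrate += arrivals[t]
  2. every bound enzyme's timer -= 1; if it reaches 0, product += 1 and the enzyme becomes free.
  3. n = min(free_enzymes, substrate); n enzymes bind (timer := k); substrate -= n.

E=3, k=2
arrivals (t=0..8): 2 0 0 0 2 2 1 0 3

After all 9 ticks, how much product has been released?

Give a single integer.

t=0: arr=2 -> substrate=0 bound=2 product=0
t=1: arr=0 -> substrate=0 bound=2 product=0
t=2: arr=0 -> substrate=0 bound=0 product=2
t=3: arr=0 -> substrate=0 bound=0 product=2
t=4: arr=2 -> substrate=0 bound=2 product=2
t=5: arr=2 -> substrate=1 bound=3 product=2
t=6: arr=1 -> substrate=0 bound=3 product=4
t=7: arr=0 -> substrate=0 bound=2 product=5
t=8: arr=3 -> substrate=0 bound=3 product=7

Answer: 7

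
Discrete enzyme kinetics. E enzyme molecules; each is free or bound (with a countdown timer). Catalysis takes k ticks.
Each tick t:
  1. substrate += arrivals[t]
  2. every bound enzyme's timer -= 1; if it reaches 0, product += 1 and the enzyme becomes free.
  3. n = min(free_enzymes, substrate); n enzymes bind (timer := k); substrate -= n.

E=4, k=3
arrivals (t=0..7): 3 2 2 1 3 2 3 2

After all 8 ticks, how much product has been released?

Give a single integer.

Answer: 8

Derivation:
t=0: arr=3 -> substrate=0 bound=3 product=0
t=1: arr=2 -> substrate=1 bound=4 product=0
t=2: arr=2 -> substrate=3 bound=4 product=0
t=3: arr=1 -> substrate=1 bound=4 product=3
t=4: arr=3 -> substrate=3 bound=4 product=4
t=5: arr=2 -> substrate=5 bound=4 product=4
t=6: arr=3 -> substrate=5 bound=4 product=7
t=7: arr=2 -> substrate=6 bound=4 product=8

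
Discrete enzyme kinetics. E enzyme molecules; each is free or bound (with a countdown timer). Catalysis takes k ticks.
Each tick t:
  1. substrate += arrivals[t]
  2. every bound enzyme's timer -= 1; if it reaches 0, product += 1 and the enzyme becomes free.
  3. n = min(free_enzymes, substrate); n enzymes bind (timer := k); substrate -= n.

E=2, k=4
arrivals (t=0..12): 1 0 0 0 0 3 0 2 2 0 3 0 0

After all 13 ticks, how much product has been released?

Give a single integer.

Answer: 3

Derivation:
t=0: arr=1 -> substrate=0 bound=1 product=0
t=1: arr=0 -> substrate=0 bound=1 product=0
t=2: arr=0 -> substrate=0 bound=1 product=0
t=3: arr=0 -> substrate=0 bound=1 product=0
t=4: arr=0 -> substrate=0 bound=0 product=1
t=5: arr=3 -> substrate=1 bound=2 product=1
t=6: arr=0 -> substrate=1 bound=2 product=1
t=7: arr=2 -> substrate=3 bound=2 product=1
t=8: arr=2 -> substrate=5 bound=2 product=1
t=9: arr=0 -> substrate=3 bound=2 product=3
t=10: arr=3 -> substrate=6 bound=2 product=3
t=11: arr=0 -> substrate=6 bound=2 product=3
t=12: arr=0 -> substrate=6 bound=2 product=3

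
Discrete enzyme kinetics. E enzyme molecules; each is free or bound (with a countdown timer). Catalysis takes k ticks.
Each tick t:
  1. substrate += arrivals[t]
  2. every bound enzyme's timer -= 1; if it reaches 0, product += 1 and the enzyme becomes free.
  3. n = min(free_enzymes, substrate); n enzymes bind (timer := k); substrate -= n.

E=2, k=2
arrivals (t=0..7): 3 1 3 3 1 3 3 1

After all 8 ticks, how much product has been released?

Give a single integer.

t=0: arr=3 -> substrate=1 bound=2 product=0
t=1: arr=1 -> substrate=2 bound=2 product=0
t=2: arr=3 -> substrate=3 bound=2 product=2
t=3: arr=3 -> substrate=6 bound=2 product=2
t=4: arr=1 -> substrate=5 bound=2 product=4
t=5: arr=3 -> substrate=8 bound=2 product=4
t=6: arr=3 -> substrate=9 bound=2 product=6
t=7: arr=1 -> substrate=10 bound=2 product=6

Answer: 6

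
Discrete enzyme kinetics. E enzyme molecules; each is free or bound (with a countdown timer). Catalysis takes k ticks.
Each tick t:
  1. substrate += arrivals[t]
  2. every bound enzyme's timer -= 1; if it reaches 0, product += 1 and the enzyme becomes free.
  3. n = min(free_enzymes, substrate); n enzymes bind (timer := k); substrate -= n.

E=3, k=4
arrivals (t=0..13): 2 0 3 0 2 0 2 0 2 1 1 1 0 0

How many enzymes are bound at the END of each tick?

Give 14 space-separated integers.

t=0: arr=2 -> substrate=0 bound=2 product=0
t=1: arr=0 -> substrate=0 bound=2 product=0
t=2: arr=3 -> substrate=2 bound=3 product=0
t=3: arr=0 -> substrate=2 bound=3 product=0
t=4: arr=2 -> substrate=2 bound=3 product=2
t=5: arr=0 -> substrate=2 bound=3 product=2
t=6: arr=2 -> substrate=3 bound=3 product=3
t=7: arr=0 -> substrate=3 bound=3 product=3
t=8: arr=2 -> substrate=3 bound=3 product=5
t=9: arr=1 -> substrate=4 bound=3 product=5
t=10: arr=1 -> substrate=4 bound=3 product=6
t=11: arr=1 -> substrate=5 bound=3 product=6
t=12: arr=0 -> substrate=3 bound=3 product=8
t=13: arr=0 -> substrate=3 bound=3 product=8

Answer: 2 2 3 3 3 3 3 3 3 3 3 3 3 3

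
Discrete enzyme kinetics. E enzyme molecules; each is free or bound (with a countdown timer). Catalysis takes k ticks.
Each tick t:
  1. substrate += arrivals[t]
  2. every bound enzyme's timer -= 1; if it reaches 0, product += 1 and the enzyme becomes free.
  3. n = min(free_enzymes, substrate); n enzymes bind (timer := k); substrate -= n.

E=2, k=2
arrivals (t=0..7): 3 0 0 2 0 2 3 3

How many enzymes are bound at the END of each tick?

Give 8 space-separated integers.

t=0: arr=3 -> substrate=1 bound=2 product=0
t=1: arr=0 -> substrate=1 bound=2 product=0
t=2: arr=0 -> substrate=0 bound=1 product=2
t=3: arr=2 -> substrate=1 bound=2 product=2
t=4: arr=0 -> substrate=0 bound=2 product=3
t=5: arr=2 -> substrate=1 bound=2 product=4
t=6: arr=3 -> substrate=3 bound=2 product=5
t=7: arr=3 -> substrate=5 bound=2 product=6

Answer: 2 2 1 2 2 2 2 2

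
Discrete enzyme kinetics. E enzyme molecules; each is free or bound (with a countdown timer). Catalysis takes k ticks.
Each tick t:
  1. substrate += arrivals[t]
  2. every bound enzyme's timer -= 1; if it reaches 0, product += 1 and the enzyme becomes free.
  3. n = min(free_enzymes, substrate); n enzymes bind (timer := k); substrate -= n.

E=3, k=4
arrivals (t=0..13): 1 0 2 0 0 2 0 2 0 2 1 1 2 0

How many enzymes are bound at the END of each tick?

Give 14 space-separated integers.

Answer: 1 1 3 3 2 3 2 3 3 3 3 3 3 3

Derivation:
t=0: arr=1 -> substrate=0 bound=1 product=0
t=1: arr=0 -> substrate=0 bound=1 product=0
t=2: arr=2 -> substrate=0 bound=3 product=0
t=3: arr=0 -> substrate=0 bound=3 product=0
t=4: arr=0 -> substrate=0 bound=2 product=1
t=5: arr=2 -> substrate=1 bound=3 product=1
t=6: arr=0 -> substrate=0 bound=2 product=3
t=7: arr=2 -> substrate=1 bound=3 product=3
t=8: arr=0 -> substrate=1 bound=3 product=3
t=9: arr=2 -> substrate=2 bound=3 product=4
t=10: arr=1 -> substrate=2 bound=3 product=5
t=11: arr=1 -> substrate=2 bound=3 product=6
t=12: arr=2 -> substrate=4 bound=3 product=6
t=13: arr=0 -> substrate=3 bound=3 product=7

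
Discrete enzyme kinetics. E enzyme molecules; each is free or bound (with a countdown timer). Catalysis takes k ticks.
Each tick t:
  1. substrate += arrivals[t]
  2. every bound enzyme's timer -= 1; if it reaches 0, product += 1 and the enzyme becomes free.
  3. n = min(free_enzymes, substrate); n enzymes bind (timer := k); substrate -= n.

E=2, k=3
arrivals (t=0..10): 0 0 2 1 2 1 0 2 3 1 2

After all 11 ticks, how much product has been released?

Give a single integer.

t=0: arr=0 -> substrate=0 bound=0 product=0
t=1: arr=0 -> substrate=0 bound=0 product=0
t=2: arr=2 -> substrate=0 bound=2 product=0
t=3: arr=1 -> substrate=1 bound=2 product=0
t=4: arr=2 -> substrate=3 bound=2 product=0
t=5: arr=1 -> substrate=2 bound=2 product=2
t=6: arr=0 -> substrate=2 bound=2 product=2
t=7: arr=2 -> substrate=4 bound=2 product=2
t=8: arr=3 -> substrate=5 bound=2 product=4
t=9: arr=1 -> substrate=6 bound=2 product=4
t=10: arr=2 -> substrate=8 bound=2 product=4

Answer: 4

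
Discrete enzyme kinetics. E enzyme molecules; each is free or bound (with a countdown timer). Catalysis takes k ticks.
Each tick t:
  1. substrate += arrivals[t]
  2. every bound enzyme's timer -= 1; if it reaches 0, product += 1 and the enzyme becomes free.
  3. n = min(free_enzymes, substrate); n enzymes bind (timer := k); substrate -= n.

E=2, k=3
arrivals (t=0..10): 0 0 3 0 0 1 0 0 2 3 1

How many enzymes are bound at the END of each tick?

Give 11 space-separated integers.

t=0: arr=0 -> substrate=0 bound=0 product=0
t=1: arr=0 -> substrate=0 bound=0 product=0
t=2: arr=3 -> substrate=1 bound=2 product=0
t=3: arr=0 -> substrate=1 bound=2 product=0
t=4: arr=0 -> substrate=1 bound=2 product=0
t=5: arr=1 -> substrate=0 bound=2 product=2
t=6: arr=0 -> substrate=0 bound=2 product=2
t=7: arr=0 -> substrate=0 bound=2 product=2
t=8: arr=2 -> substrate=0 bound=2 product=4
t=9: arr=3 -> substrate=3 bound=2 product=4
t=10: arr=1 -> substrate=4 bound=2 product=4

Answer: 0 0 2 2 2 2 2 2 2 2 2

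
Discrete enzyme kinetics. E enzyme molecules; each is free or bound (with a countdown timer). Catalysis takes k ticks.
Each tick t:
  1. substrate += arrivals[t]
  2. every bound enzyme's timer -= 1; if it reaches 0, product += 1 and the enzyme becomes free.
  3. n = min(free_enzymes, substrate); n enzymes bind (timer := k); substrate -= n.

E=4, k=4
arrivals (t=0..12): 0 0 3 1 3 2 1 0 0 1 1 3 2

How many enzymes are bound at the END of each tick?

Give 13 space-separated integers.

t=0: arr=0 -> substrate=0 bound=0 product=0
t=1: arr=0 -> substrate=0 bound=0 product=0
t=2: arr=3 -> substrate=0 bound=3 product=0
t=3: arr=1 -> substrate=0 bound=4 product=0
t=4: arr=3 -> substrate=3 bound=4 product=0
t=5: arr=2 -> substrate=5 bound=4 product=0
t=6: arr=1 -> substrate=3 bound=4 product=3
t=7: arr=0 -> substrate=2 bound=4 product=4
t=8: arr=0 -> substrate=2 bound=4 product=4
t=9: arr=1 -> substrate=3 bound=4 product=4
t=10: arr=1 -> substrate=1 bound=4 product=7
t=11: arr=3 -> substrate=3 bound=4 product=8
t=12: arr=2 -> substrate=5 bound=4 product=8

Answer: 0 0 3 4 4 4 4 4 4 4 4 4 4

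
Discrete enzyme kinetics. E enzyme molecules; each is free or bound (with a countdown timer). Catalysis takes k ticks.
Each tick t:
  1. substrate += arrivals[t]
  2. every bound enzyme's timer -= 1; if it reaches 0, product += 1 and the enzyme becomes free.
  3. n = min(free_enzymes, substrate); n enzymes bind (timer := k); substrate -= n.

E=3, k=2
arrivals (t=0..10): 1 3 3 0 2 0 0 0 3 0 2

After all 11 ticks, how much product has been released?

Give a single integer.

Answer: 12

Derivation:
t=0: arr=1 -> substrate=0 bound=1 product=0
t=1: arr=3 -> substrate=1 bound=3 product=0
t=2: arr=3 -> substrate=3 bound=3 product=1
t=3: arr=0 -> substrate=1 bound=3 product=3
t=4: arr=2 -> substrate=2 bound=3 product=4
t=5: arr=0 -> substrate=0 bound=3 product=6
t=6: arr=0 -> substrate=0 bound=2 product=7
t=7: arr=0 -> substrate=0 bound=0 product=9
t=8: arr=3 -> substrate=0 bound=3 product=9
t=9: arr=0 -> substrate=0 bound=3 product=9
t=10: arr=2 -> substrate=0 bound=2 product=12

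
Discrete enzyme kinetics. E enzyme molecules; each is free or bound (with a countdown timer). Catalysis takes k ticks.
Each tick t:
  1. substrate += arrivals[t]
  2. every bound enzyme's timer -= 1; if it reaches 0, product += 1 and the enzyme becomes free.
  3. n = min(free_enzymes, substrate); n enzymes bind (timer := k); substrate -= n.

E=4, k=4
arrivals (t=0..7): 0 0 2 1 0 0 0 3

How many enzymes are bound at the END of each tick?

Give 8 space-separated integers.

t=0: arr=0 -> substrate=0 bound=0 product=0
t=1: arr=0 -> substrate=0 bound=0 product=0
t=2: arr=2 -> substrate=0 bound=2 product=0
t=3: arr=1 -> substrate=0 bound=3 product=0
t=4: arr=0 -> substrate=0 bound=3 product=0
t=5: arr=0 -> substrate=0 bound=3 product=0
t=6: arr=0 -> substrate=0 bound=1 product=2
t=7: arr=3 -> substrate=0 bound=3 product=3

Answer: 0 0 2 3 3 3 1 3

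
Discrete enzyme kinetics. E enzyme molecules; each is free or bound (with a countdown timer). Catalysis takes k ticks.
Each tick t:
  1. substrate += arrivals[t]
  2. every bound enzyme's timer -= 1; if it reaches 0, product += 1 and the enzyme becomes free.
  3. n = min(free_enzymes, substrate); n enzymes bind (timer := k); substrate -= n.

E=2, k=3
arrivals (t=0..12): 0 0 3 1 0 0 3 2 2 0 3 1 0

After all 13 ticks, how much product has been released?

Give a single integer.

t=0: arr=0 -> substrate=0 bound=0 product=0
t=1: arr=0 -> substrate=0 bound=0 product=0
t=2: arr=3 -> substrate=1 bound=2 product=0
t=3: arr=1 -> substrate=2 bound=2 product=0
t=4: arr=0 -> substrate=2 bound=2 product=0
t=5: arr=0 -> substrate=0 bound=2 product=2
t=6: arr=3 -> substrate=3 bound=2 product=2
t=7: arr=2 -> substrate=5 bound=2 product=2
t=8: arr=2 -> substrate=5 bound=2 product=4
t=9: arr=0 -> substrate=5 bound=2 product=4
t=10: arr=3 -> substrate=8 bound=2 product=4
t=11: arr=1 -> substrate=7 bound=2 product=6
t=12: arr=0 -> substrate=7 bound=2 product=6

Answer: 6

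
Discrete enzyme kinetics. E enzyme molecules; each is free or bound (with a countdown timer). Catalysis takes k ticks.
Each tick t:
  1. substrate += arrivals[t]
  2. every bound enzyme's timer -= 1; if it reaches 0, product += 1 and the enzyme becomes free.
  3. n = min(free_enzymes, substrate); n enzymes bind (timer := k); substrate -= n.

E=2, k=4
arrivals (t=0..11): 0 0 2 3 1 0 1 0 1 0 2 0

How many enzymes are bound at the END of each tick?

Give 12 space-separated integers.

Answer: 0 0 2 2 2 2 2 2 2 2 2 2

Derivation:
t=0: arr=0 -> substrate=0 bound=0 product=0
t=1: arr=0 -> substrate=0 bound=0 product=0
t=2: arr=2 -> substrate=0 bound=2 product=0
t=3: arr=3 -> substrate=3 bound=2 product=0
t=4: arr=1 -> substrate=4 bound=2 product=0
t=5: arr=0 -> substrate=4 bound=2 product=0
t=6: arr=1 -> substrate=3 bound=2 product=2
t=7: arr=0 -> substrate=3 bound=2 product=2
t=8: arr=1 -> substrate=4 bound=2 product=2
t=9: arr=0 -> substrate=4 bound=2 product=2
t=10: arr=2 -> substrate=4 bound=2 product=4
t=11: arr=0 -> substrate=4 bound=2 product=4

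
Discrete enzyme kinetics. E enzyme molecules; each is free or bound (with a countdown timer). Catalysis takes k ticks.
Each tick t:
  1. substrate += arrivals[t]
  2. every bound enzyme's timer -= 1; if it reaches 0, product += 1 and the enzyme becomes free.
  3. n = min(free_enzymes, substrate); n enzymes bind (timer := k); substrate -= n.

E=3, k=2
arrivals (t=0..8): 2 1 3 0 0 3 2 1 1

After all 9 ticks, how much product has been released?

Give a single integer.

Answer: 9

Derivation:
t=0: arr=2 -> substrate=0 bound=2 product=0
t=1: arr=1 -> substrate=0 bound=3 product=0
t=2: arr=3 -> substrate=1 bound=3 product=2
t=3: arr=0 -> substrate=0 bound=3 product=3
t=4: arr=0 -> substrate=0 bound=1 product=5
t=5: arr=3 -> substrate=0 bound=3 product=6
t=6: arr=2 -> substrate=2 bound=3 product=6
t=7: arr=1 -> substrate=0 bound=3 product=9
t=8: arr=1 -> substrate=1 bound=3 product=9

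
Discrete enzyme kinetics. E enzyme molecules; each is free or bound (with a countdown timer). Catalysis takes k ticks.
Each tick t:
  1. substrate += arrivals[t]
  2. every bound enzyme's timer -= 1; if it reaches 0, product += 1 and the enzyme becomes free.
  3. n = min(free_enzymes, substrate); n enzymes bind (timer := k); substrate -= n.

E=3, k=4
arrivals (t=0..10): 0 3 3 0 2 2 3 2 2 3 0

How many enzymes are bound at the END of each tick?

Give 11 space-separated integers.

t=0: arr=0 -> substrate=0 bound=0 product=0
t=1: arr=3 -> substrate=0 bound=3 product=0
t=2: arr=3 -> substrate=3 bound=3 product=0
t=3: arr=0 -> substrate=3 bound=3 product=0
t=4: arr=2 -> substrate=5 bound=3 product=0
t=5: arr=2 -> substrate=4 bound=3 product=3
t=6: arr=3 -> substrate=7 bound=3 product=3
t=7: arr=2 -> substrate=9 bound=3 product=3
t=8: arr=2 -> substrate=11 bound=3 product=3
t=9: arr=3 -> substrate=11 bound=3 product=6
t=10: arr=0 -> substrate=11 bound=3 product=6

Answer: 0 3 3 3 3 3 3 3 3 3 3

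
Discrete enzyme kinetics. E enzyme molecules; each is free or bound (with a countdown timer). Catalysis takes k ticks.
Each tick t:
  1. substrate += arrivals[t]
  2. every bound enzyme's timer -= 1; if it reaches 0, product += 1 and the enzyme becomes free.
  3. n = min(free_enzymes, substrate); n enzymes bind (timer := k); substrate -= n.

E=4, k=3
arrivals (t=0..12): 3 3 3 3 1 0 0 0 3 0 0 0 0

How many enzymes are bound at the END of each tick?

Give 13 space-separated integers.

t=0: arr=3 -> substrate=0 bound=3 product=0
t=1: arr=3 -> substrate=2 bound=4 product=0
t=2: arr=3 -> substrate=5 bound=4 product=0
t=3: arr=3 -> substrate=5 bound=4 product=3
t=4: arr=1 -> substrate=5 bound=4 product=4
t=5: arr=0 -> substrate=5 bound=4 product=4
t=6: arr=0 -> substrate=2 bound=4 product=7
t=7: arr=0 -> substrate=1 bound=4 product=8
t=8: arr=3 -> substrate=4 bound=4 product=8
t=9: arr=0 -> substrate=1 bound=4 product=11
t=10: arr=0 -> substrate=0 bound=4 product=12
t=11: arr=0 -> substrate=0 bound=4 product=12
t=12: arr=0 -> substrate=0 bound=1 product=15

Answer: 3 4 4 4 4 4 4 4 4 4 4 4 1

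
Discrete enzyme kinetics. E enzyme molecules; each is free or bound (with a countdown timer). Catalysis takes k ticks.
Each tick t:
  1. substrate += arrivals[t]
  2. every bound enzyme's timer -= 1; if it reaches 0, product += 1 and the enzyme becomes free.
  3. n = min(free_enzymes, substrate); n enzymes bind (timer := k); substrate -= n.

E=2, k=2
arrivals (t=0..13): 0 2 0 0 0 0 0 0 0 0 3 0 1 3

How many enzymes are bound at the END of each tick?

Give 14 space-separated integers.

Answer: 0 2 2 0 0 0 0 0 0 0 2 2 2 2

Derivation:
t=0: arr=0 -> substrate=0 bound=0 product=0
t=1: arr=2 -> substrate=0 bound=2 product=0
t=2: arr=0 -> substrate=0 bound=2 product=0
t=3: arr=0 -> substrate=0 bound=0 product=2
t=4: arr=0 -> substrate=0 bound=0 product=2
t=5: arr=0 -> substrate=0 bound=0 product=2
t=6: arr=0 -> substrate=0 bound=0 product=2
t=7: arr=0 -> substrate=0 bound=0 product=2
t=8: arr=0 -> substrate=0 bound=0 product=2
t=9: arr=0 -> substrate=0 bound=0 product=2
t=10: arr=3 -> substrate=1 bound=2 product=2
t=11: arr=0 -> substrate=1 bound=2 product=2
t=12: arr=1 -> substrate=0 bound=2 product=4
t=13: arr=3 -> substrate=3 bound=2 product=4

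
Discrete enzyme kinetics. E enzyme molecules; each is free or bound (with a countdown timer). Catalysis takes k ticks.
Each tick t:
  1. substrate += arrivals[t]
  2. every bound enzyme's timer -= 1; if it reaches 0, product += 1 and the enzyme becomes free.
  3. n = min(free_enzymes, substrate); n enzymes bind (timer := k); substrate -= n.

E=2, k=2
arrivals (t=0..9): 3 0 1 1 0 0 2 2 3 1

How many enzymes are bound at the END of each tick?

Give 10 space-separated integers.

Answer: 2 2 2 2 1 1 2 2 2 2

Derivation:
t=0: arr=3 -> substrate=1 bound=2 product=0
t=1: arr=0 -> substrate=1 bound=2 product=0
t=2: arr=1 -> substrate=0 bound=2 product=2
t=3: arr=1 -> substrate=1 bound=2 product=2
t=4: arr=0 -> substrate=0 bound=1 product=4
t=5: arr=0 -> substrate=0 bound=1 product=4
t=6: arr=2 -> substrate=0 bound=2 product=5
t=7: arr=2 -> substrate=2 bound=2 product=5
t=8: arr=3 -> substrate=3 bound=2 product=7
t=9: arr=1 -> substrate=4 bound=2 product=7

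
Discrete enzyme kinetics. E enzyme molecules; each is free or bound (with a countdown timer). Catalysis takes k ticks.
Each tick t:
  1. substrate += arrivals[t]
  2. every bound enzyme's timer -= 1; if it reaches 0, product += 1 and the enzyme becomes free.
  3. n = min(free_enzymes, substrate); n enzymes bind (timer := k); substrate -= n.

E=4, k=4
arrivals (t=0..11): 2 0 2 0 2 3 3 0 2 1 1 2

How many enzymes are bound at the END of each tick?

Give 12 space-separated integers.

t=0: arr=2 -> substrate=0 bound=2 product=0
t=1: arr=0 -> substrate=0 bound=2 product=0
t=2: arr=2 -> substrate=0 bound=4 product=0
t=3: arr=0 -> substrate=0 bound=4 product=0
t=4: arr=2 -> substrate=0 bound=4 product=2
t=5: arr=3 -> substrate=3 bound=4 product=2
t=6: arr=3 -> substrate=4 bound=4 product=4
t=7: arr=0 -> substrate=4 bound=4 product=4
t=8: arr=2 -> substrate=4 bound=4 product=6
t=9: arr=1 -> substrate=5 bound=4 product=6
t=10: arr=1 -> substrate=4 bound=4 product=8
t=11: arr=2 -> substrate=6 bound=4 product=8

Answer: 2 2 4 4 4 4 4 4 4 4 4 4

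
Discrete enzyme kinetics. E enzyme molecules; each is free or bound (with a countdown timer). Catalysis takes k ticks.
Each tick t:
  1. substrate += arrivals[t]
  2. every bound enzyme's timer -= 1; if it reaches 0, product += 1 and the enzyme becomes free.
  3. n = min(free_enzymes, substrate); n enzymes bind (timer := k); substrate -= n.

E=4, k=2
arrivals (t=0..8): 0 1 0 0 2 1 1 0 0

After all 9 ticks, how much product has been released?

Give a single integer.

Answer: 5

Derivation:
t=0: arr=0 -> substrate=0 bound=0 product=0
t=1: arr=1 -> substrate=0 bound=1 product=0
t=2: arr=0 -> substrate=0 bound=1 product=0
t=3: arr=0 -> substrate=0 bound=0 product=1
t=4: arr=2 -> substrate=0 bound=2 product=1
t=5: arr=1 -> substrate=0 bound=3 product=1
t=6: arr=1 -> substrate=0 bound=2 product=3
t=7: arr=0 -> substrate=0 bound=1 product=4
t=8: arr=0 -> substrate=0 bound=0 product=5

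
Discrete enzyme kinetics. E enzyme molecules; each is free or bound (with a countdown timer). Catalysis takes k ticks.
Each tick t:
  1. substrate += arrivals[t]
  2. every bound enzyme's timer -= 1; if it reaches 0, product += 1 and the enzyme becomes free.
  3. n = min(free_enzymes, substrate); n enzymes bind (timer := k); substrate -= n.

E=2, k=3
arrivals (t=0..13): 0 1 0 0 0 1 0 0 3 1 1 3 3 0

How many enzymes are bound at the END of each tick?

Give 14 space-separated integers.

Answer: 0 1 1 1 0 1 1 1 2 2 2 2 2 2

Derivation:
t=0: arr=0 -> substrate=0 bound=0 product=0
t=1: arr=1 -> substrate=0 bound=1 product=0
t=2: arr=0 -> substrate=0 bound=1 product=0
t=3: arr=0 -> substrate=0 bound=1 product=0
t=4: arr=0 -> substrate=0 bound=0 product=1
t=5: arr=1 -> substrate=0 bound=1 product=1
t=6: arr=0 -> substrate=0 bound=1 product=1
t=7: arr=0 -> substrate=0 bound=1 product=1
t=8: arr=3 -> substrate=1 bound=2 product=2
t=9: arr=1 -> substrate=2 bound=2 product=2
t=10: arr=1 -> substrate=3 bound=2 product=2
t=11: arr=3 -> substrate=4 bound=2 product=4
t=12: arr=3 -> substrate=7 bound=2 product=4
t=13: arr=0 -> substrate=7 bound=2 product=4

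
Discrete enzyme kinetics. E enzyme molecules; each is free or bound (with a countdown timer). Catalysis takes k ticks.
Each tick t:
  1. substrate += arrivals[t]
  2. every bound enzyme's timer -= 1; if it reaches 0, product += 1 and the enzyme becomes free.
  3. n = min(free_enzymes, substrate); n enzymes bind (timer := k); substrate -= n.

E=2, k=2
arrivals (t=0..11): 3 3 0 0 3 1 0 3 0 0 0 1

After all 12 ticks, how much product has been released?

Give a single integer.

Answer: 10

Derivation:
t=0: arr=3 -> substrate=1 bound=2 product=0
t=1: arr=3 -> substrate=4 bound=2 product=0
t=2: arr=0 -> substrate=2 bound=2 product=2
t=3: arr=0 -> substrate=2 bound=2 product=2
t=4: arr=3 -> substrate=3 bound=2 product=4
t=5: arr=1 -> substrate=4 bound=2 product=4
t=6: arr=0 -> substrate=2 bound=2 product=6
t=7: arr=3 -> substrate=5 bound=2 product=6
t=8: arr=0 -> substrate=3 bound=2 product=8
t=9: arr=0 -> substrate=3 bound=2 product=8
t=10: arr=0 -> substrate=1 bound=2 product=10
t=11: arr=1 -> substrate=2 bound=2 product=10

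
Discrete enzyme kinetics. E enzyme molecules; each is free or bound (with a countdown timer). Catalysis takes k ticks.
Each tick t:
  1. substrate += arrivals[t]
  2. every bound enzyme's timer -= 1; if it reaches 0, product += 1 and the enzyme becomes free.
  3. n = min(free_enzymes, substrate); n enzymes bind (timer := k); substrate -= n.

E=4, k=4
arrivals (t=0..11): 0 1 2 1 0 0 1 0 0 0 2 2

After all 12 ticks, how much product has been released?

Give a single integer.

Answer: 5

Derivation:
t=0: arr=0 -> substrate=0 bound=0 product=0
t=1: arr=1 -> substrate=0 bound=1 product=0
t=2: arr=2 -> substrate=0 bound=3 product=0
t=3: arr=1 -> substrate=0 bound=4 product=0
t=4: arr=0 -> substrate=0 bound=4 product=0
t=5: arr=0 -> substrate=0 bound=3 product=1
t=6: arr=1 -> substrate=0 bound=2 product=3
t=7: arr=0 -> substrate=0 bound=1 product=4
t=8: arr=0 -> substrate=0 bound=1 product=4
t=9: arr=0 -> substrate=0 bound=1 product=4
t=10: arr=2 -> substrate=0 bound=2 product=5
t=11: arr=2 -> substrate=0 bound=4 product=5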